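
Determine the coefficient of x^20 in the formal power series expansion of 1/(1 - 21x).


The geometric series identity gives 1/(1 - c x) = sum_{k>=0} c^k x^k, so the coefficient of x^k is c^k.
Here c = 21 and k = 20.
Computing: 21^20 = 278218429446951548637196401

278218429446951548637196401


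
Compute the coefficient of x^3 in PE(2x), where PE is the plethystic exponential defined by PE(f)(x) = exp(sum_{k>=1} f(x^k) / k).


With f(x) = 2x, the exponent is sum_{k>=1} 2 x^k / k = 2 * (-ln(1 - x)). Exponentiating:
PE(2x) = exp(-2 ln(1 - x)) = 1/(1 - x)^2.
By the negative binomial expansion, [x^n] 1/(1 - x)^2 = C(n + 1, 1).
For n = 3: C(4, 1) = 4.

4


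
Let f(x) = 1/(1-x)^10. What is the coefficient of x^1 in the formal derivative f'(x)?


Differentiate: d/dx [ 1/(1-x)^r ] = r / (1-x)^(r+1).
Here r = 10, so f'(x) = 10 / (1-x)^11.
The expansion of 1/(1-x)^(r+1) has coefficient of x^n equal to C(n+r, r).
So the coefficient of x^1 in f'(x) is
10 * C(11, 10) = 10 * 11 = 110

110


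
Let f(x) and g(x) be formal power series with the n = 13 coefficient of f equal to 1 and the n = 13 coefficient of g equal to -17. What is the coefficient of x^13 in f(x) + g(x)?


Addition of formal power series is termwise.
The coefficient of x^13 in f + g = 1 + -17
= -16

-16


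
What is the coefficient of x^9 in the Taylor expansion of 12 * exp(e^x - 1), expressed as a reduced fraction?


exp(e^x - 1) = sum_{k>=0} Bell_k x^k / k!, where Bell_k is the k-th Bell number.
So the coefficient of x^9 is 12 * Bell_9 / 9!.
Computing: Bell_9 = 21147 and 9! = 362880, giving
12 * 21147/362880 = 1007/1440.

1007/1440


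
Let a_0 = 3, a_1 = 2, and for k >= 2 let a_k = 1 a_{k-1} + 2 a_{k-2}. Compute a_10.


Iterating the recurrence forward:
a_0 = 3
a_1 = 2
a_2 = 1*2 + 2*3 = 8
a_3 = 1*8 + 2*2 = 12
a_4 = 1*12 + 2*8 = 28
a_5 = 1*28 + 2*12 = 52
a_6 = 1*52 + 2*28 = 108
a_7 = 1*108 + 2*52 = 212
a_8 = 1*212 + 2*108 = 428
a_9 = 1*428 + 2*212 = 852
a_10 = 1*852 + 2*428 = 1708
So a_10 = 1708.

1708


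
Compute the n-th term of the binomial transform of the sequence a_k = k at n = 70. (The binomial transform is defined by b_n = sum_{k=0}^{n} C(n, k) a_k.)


With a_k = k, b_n = sum_{k=0}^{n} C(n, k) k. Using k * C(n, k) = n * C(n-1, k-1) gives b_n = n * sum_{k>=1} C(n-1, k-1) = n * 2^(n-1).
For n = 70: 70 * 2^69 = 70 * 590295810358705651712 = 41320706725109395619840.

41320706725109395619840


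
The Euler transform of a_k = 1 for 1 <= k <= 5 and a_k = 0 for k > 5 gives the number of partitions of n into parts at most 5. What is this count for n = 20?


Partitions of 20 into parts at most 5:
Using generating function (1-x)^(-1)(1-x^2)^(-1)...(1-x^5)^(-1),
the coefficient of x^20 = 192

192


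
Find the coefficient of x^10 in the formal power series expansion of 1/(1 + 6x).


Write 1/(1 + c x) = 1/(1 - (-c) x) and apply the geometric-series identity
1/(1 - y) = sum_{k>=0} y^k to get 1/(1 + c x) = sum_{k>=0} (-c)^k x^k.
So the coefficient of x^k is (-c)^k = (-1)^k * c^k.
Here c = 6 and k = 10:
(-6)^10 = 1 * 60466176 = 60466176

60466176


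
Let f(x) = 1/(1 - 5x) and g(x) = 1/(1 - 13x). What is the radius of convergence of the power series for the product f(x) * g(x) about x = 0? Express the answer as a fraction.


The radius of 1/(1 - 5x) is 1/5 (nearest singularity at x = 1/5), and the radius of 1/(1 - 13x) is 1/13.
The product f(x)*g(x) = 1/((1 - 5x)(1 - 13x)) has singularities at both 1/5 and 1/13, so its radius of convergence is the distance to the nearest one:
min(1/5, 1/13) = 1/13.

1/13


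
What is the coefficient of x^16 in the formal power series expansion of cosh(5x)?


The Maclaurin series is cosh(t) = sum_{m>=0} t^(2m) / (2m)!, so substituting t = 5x, only even powers of x are nonzero, with coefficient of x^(2m) equal to 5^(2m) / (2m)!.
For x^16 the coefficient is 5^16/16! = 152587890625/20922789888000 = 1220703125/167382319104.

1220703125/167382319104


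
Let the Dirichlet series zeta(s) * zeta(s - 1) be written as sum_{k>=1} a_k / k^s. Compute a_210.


Convolution gives a_k = sum_{d | k} d * 1 = sum_{d | k} d = sigma(k), the sum of positive divisors of k.
For k = 210, the divisors are 1, 2, 3, 5, 6, 7, 10, 14, 15, 21, 30, 35, 42, 70, 105, 210, so
sigma(210) = 1 + 2 + 3 + 5 + 6 + 7 + 10 + 14 + 15 + 21 + 30 + 35 + 42 + 70 + 105 + 210 = 576.

576


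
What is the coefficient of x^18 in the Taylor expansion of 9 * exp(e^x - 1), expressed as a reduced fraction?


exp(e^x - 1) = sum_{k>=0} Bell_k x^k / k!, where Bell_k is the k-th Bell number.
So the coefficient of x^18 is 9 * Bell_18 / 18!.
Computing: Bell_18 = 682076806159 and 18! = 6402373705728000, giving
9 * 682076806159/6402373705728000 = 97439543737/101624979456000.

97439543737/101624979456000


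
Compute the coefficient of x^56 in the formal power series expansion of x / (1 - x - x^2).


Let f(x) = sum_{k>=0} a_k x^k. Multiplying f(x) * (1 - x - x^2) = x and matching coefficients gives a_0 = 0, a_1 = 1, and a_k = a_{k-1} + a_{k-2} for k >= 2. These are the Fibonacci numbers F_k.
Iterating from F_0 = 0, F_1 = 1:
F_0=0, F_1=1, F_2=1, F_3=2, F_4=3, F_5=5, F_6=8, F_7=13, F_8=21, F_9=34, ...
F_56 = 225851433717.

225851433717


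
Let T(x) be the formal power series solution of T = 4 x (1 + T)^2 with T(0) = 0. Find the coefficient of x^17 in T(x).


Apply the Lagrange inversion formula: if T = 4 x * phi(T) with phi(t) = (1 + t)^2, then [x^n] T = 4^n * (1/n) [t^(n-1)] phi(t)^n = 4^n * (1/n) [t^(n-1)] (1 + t)^(2n) = 4^n * (1/n) C(2n, n-1).
Using the identity C(2n, n-1) = C(2n, n) * n / (n+1), the unscaled factor equals C(2n, n) / (n+1) = C_n, the n-th Catalan number.
For n = 17: C_17 = C(34, 17) / 18 = 2333606220/18 = 129644790.
With the 4^17 = 17179869184 factor, the coefficient is 17179869184 * 129644790 = 2227280532587151360.

2227280532587151360


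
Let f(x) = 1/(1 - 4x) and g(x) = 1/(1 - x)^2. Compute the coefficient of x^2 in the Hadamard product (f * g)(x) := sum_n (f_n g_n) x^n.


f has coefficients f_k = 4^k. For g = 1/(1 - x)^2 the coefficient is g_k = C(k + 1, 1) = k + 1. The Hadamard coefficient is (f * g)_k = 4^k * (k + 1).
For k = 2: 4^2 * 3 = 16 * 3 = 48.

48


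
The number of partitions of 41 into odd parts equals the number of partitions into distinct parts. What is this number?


Computing partitions of 41 into odd parts (1, 3, 5, ...):
Using the generating function prod_{k>=0} 1/(1-x^(2k+1)),
the count is 1260

1260


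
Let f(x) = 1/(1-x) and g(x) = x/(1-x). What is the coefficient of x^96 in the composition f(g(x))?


First simplify the composition: f(g(x)) = 1/(1 - x/(1-x)) = (1-x)/((1-x) - x) = (1-x)/(1-2x).
Now extract the coefficient. Write (1-x)/(1-2x) = 1/(1-2x) - x/(1-2x).
The coefficient of x^n in 1/(1-2x) is 2^n, and in x/(1-2x) is 2^(n-1) (for n >= 1).
So the coefficient of x^96 is 2^96 - 2^95 = 79228162514264337593543950336 - 39614081257132168796771975168 = 39614081257132168796771975168.

39614081257132168796771975168


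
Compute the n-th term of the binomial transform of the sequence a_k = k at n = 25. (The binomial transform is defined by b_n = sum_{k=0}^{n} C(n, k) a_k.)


With a_k = k, b_n = sum_{k=0}^{n} C(n, k) k. Using k * C(n, k) = n * C(n-1, k-1) gives b_n = n * sum_{k>=1} C(n-1, k-1) = n * 2^(n-1).
For n = 25: 25 * 2^24 = 25 * 16777216 = 419430400.

419430400


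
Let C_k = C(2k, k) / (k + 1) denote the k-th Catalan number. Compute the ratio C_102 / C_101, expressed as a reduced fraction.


Using C_k = (2k)! / (k! (k+1)!), the ratio C_{k+1}/C_k simplifies to
C_{k+1}/C_k = [(2k+2)! / ((k+1)! (k+2)!)] * [k! (k+1)! / (2k)!]
 = (2k+2)(2k+1) / ((k+1)(k+2)) = 2(2k+1) / (k+2).
For k = 101: 2(2*101 + 1) / (101 + 2) = 406/103 = 406/103.

406/103


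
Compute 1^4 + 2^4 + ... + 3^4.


This power sum has a closed form given by Faulhaber's formula
sum_{k=1}^{m} k^p = (1 / (p + 1)) * sum_{j=0}^{p} C(p + 1, j) B_j m^(p + 1 - j),
but for small m direct computation is fastest:
1 + 16 + 81 = 98.

98


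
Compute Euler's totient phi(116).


phi(n) counts integers in [1, n] coprime to n. Using the multiplicative formula phi(n) = n * prod_{p | n} (1 - 1/p):
116 = 2^2 * 29, so
phi(116) = 116 * (1 - 1/2) * (1 - 1/29) = 56.

56


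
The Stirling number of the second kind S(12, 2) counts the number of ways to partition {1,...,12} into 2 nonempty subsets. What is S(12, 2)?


Using the explicit formula S(n,k) = (1/k!) sum_{j=0}^{k} (-1)^(k-j) C(k,j) j^n:
S(12, 2) = 2047
Equivalently, S(n,k) is n! times the coefficient of x^n in the EGF (e^x - 1)^k / k!.

2047


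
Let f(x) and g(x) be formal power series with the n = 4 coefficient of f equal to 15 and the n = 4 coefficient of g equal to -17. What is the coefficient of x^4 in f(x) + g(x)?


Addition of formal power series is termwise.
The coefficient of x^4 in f + g = 15 + -17
= -2

-2


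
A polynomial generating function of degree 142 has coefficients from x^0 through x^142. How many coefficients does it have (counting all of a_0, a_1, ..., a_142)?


A polynomial of degree 142 takes the form a_0 + a_1 x + ... + a_142 x^142.
The number of coefficients is 142 + 1 = 143.

143


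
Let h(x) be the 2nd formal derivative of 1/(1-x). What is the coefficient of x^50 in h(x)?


Differentiating 2 times: d^2/dx^2 [1/(1-x)] = 2!/(1-x)^3.
The expansion 1/(1-x)^3 = sum_{k>=0} C(k+2, 2) x^k, so the coefficient of x^n in 2!/(1-x)^3 is 2! * C(n+2, 2).
For n = 50: 2 * C(52, 2) = 2 * 1326 = 2652

2652


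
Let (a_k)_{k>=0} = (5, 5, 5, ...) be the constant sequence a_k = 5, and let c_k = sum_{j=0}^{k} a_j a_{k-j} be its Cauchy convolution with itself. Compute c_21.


Since a_j = 5 for all j >= 0, the convolution sum becomes
c_k = sum_{j=0}^{k} 5 * 5 = 25 * (k + 1).
Equivalently, the generating function of (a_k) is 5/(1 - x) and its square is 25/(1 - x)^2 = sum_{k>=0} 25(k + 1) x^k.
For k = 21: 25 * 22 = 550.

550


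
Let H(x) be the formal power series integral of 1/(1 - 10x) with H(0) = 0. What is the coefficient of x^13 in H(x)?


1/(1 - 10x) = sum_{k>=0} 10^k x^k. Integrating termwise with H(0) = 0:
H(x) = sum_{k>=0} 10^k x^(k+1) / (k+1) = sum_{m>=1} 10^(m-1) x^m / m.
For m = 13: 10^12/13 = 1000000000000/13 = 1000000000000/13.

1000000000000/13


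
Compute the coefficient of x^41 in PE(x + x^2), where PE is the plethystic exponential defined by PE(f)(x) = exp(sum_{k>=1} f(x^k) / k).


With f(x) = x + x^2, the exponent is sum_{k>=1} (x^k + x^(2k)) / k = -ln(1 - x) - ln(1 - x^2). Exponentiating:
PE(x + x^2) = 1 / ((1 - x)(1 - x^2)).
This is the generating function for partitions of n into parts of size 1 or 2. The number of 2's can be any j in 0..20, and the rest are 1's, so
[x^41] = floor(41/2) + 1 = 21.

21


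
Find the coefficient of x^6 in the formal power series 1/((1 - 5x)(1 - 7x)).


By partial fractions or Cauchy convolution:
The coefficient equals sum_{k=0}^{6} 5^k * 7^(6-k).
= 372709

372709


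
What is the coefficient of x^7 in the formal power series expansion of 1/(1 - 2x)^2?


The general identity 1/(1 - c x)^r = sum_{k>=0} c^k C(k + r - 1, r - 1) x^k follows by substituting y = c x into 1/(1 - y)^r = sum_{k>=0} C(k + r - 1, r - 1) y^k.
For c = 2, r = 2, k = 7:
2^7 * C(8, 1) = 128 * 8 = 1024.

1024


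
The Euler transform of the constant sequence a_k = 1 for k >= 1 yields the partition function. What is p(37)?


The Euler transform converts the sequence a_k = 1 into the number of integer partitions.
Using the recurrence or dynamic programming:
p(37) = 21637

21637


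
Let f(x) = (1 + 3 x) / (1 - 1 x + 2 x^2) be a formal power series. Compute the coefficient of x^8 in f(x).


Write f(x) = sum_{k>=0} a_k x^k. Multiplying both sides by 1 - 1 x + 2 x^2 gives
(1 - 1 x + 2 x^2) sum_{k>=0} a_k x^k = 1 + 3 x.
Matching coefficients:
 x^0: a_0 = 1
 x^1: a_1 - 1 a_0 = 3  =>  a_1 = 1*1 + 3 = 4
 x^k (k >= 2): a_k = 1 a_{k-1} - 2 a_{k-2}.
Iterating: a_2 = 2, a_3 = -6, a_4 = -10, a_5 = 2, a_6 = 22, a_7 = 18, a_8 = -26.
So the coefficient of x^8 is -26.

-26


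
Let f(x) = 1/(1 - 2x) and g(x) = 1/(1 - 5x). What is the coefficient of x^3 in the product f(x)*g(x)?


The coefficient of x^n in f*g is the Cauchy product: sum_{k=0}^{n} a^k * b^(n-k).
With a=2, b=5, n=3:
sum_{k=0}^{3} 2^k * 5^(3-k)
= 203

203


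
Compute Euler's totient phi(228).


phi(n) counts integers in [1, n] coprime to n. Using the multiplicative formula phi(n) = n * prod_{p | n} (1 - 1/p):
228 = 2^2 * 3 * 19, so
phi(228) = 228 * (1 - 1/2) * (1 - 1/3) * (1 - 1/19) = 72.

72


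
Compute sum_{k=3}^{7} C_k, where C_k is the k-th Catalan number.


C_3 through C_7: 5, 14, 42, 132, 429
Sum = 5 + 14 + 42 + 132 + 429
= 622

622


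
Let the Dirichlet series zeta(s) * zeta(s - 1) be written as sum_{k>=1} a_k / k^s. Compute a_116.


Convolution gives a_k = sum_{d | k} d * 1 = sum_{d | k} d = sigma(k), the sum of positive divisors of k.
For k = 116, the divisors are 1, 2, 4, 29, 58, 116, so
sigma(116) = 1 + 2 + 4 + 29 + 58 + 116 = 210.

210


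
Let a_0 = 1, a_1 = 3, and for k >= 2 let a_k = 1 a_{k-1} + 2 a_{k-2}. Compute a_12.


Iterating the recurrence forward:
a_0 = 1
a_1 = 3
a_2 = 1*3 + 2*1 = 5
a_3 = 1*5 + 2*3 = 11
a_4 = 1*11 + 2*5 = 21
a_5 = 1*21 + 2*11 = 43
a_6 = 1*43 + 2*21 = 85
a_7 = 1*85 + 2*43 = 171
a_8 = 1*171 + 2*85 = 341
a_9 = 1*341 + 2*171 = 683
a_10 = 1*683 + 2*341 = 1365
a_11 = 1*1365 + 2*683 = 2731
a_12 = 1*2731 + 2*1365 = 5461
So a_12 = 5461.

5461


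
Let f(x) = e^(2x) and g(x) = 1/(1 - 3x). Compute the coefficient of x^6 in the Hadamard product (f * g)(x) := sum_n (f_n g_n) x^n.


Expanding: f_k = 2^k/k! (from e^(2x)) and g_k = 3^k (from 1/(1 - 3x)). So the Hadamard coefficient (f * g)_k = 2^k 3^k / k! = (6)^k / k!.
For k = 6: 6^6/6! = 46656/720 = 324/5.

324/5


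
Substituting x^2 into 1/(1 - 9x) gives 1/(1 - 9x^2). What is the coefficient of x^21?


Since 1/(1 - 9x^2) only has even powers of x,
the coefficient of x^21 (odd) is 0.

0


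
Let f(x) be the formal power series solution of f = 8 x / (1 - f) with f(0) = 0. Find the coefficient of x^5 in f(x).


Apply Lagrange inversion: f = 8 x * phi(f) with phi(t) = 1/(1 - t), so
[x^n] f = 8^n * (1/n) [t^(n-1)] phi(t)^n = 8^n * (1/n) [t^(n-1)] (1 - t)^(-n) = 8^n * (1/n) C(2n - 2, n - 1) = 8^n * C_{n-1}.
For n = 5: C_4 = C(8, 4) / 5 = 70/5 = 14.
With the 8^5 = 32768 factor, the coefficient is 32768 * 14 = 458752.

458752


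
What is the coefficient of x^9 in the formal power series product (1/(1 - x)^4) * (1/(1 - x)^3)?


Combine the factors: (1/(1 - x)^4) * (1/(1 - x)^3) = 1/(1 - x)^7.
Then use 1/(1 - x)^r = sum_{k>=0} C(k + r - 1, r - 1) x^k with r = 7 and k = 9:
C(15, 6) = 5005.

5005


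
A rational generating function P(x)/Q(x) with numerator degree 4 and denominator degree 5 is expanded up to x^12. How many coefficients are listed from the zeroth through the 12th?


Expanding up to x^12 gives the coefficients for x^0, x^1, ..., x^12.
That is 12 + 1 = 13 coefficients in total.

13


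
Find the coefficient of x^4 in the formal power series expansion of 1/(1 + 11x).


Write 1/(1 + c x) = 1/(1 - (-c) x) and apply the geometric-series identity
1/(1 - y) = sum_{k>=0} y^k to get 1/(1 + c x) = sum_{k>=0} (-c)^k x^k.
So the coefficient of x^k is (-c)^k = (-1)^k * c^k.
Here c = 11 and k = 4:
(-11)^4 = 1 * 14641 = 14641

14641


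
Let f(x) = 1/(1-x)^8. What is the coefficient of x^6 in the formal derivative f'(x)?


Differentiate: d/dx [ 1/(1-x)^r ] = r / (1-x)^(r+1).
Here r = 8, so f'(x) = 8 / (1-x)^9.
The expansion of 1/(1-x)^(r+1) has coefficient of x^n equal to C(n+r, r).
So the coefficient of x^6 in f'(x) is
8 * C(14, 8) = 8 * 3003 = 24024

24024


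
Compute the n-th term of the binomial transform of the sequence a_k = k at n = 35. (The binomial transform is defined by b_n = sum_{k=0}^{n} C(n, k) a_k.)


With a_k = k, b_n = sum_{k=0}^{n} C(n, k) k. Using k * C(n, k) = n * C(n-1, k-1) gives b_n = n * sum_{k>=1} C(n-1, k-1) = n * 2^(n-1).
For n = 35: 35 * 2^34 = 35 * 17179869184 = 601295421440.

601295421440


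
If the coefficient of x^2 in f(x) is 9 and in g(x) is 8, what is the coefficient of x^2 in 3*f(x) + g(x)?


Scalar multiplication scales coefficients: 3 * 9 = 27.
Then add the g coefficient: 27 + 8
= 35

35


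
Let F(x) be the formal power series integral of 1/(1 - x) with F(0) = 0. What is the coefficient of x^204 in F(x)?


1/(1 - x) = sum_{k>=0} x^k. Integrating termwise and using F(0) = 0 gives
F(x) = sum_{k>=0} x^(k+1) / (k+1) = sum_{m>=1} x^m / m = -ln(1 - x).
So the coefficient of x^204 is 1/204 = 1/204.

1/204


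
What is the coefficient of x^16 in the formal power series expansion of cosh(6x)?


The Maclaurin series is cosh(t) = sum_{m>=0} t^(2m) / (2m)!, so substituting t = 6x, only even powers of x are nonzero, with coefficient of x^(2m) equal to 6^(2m) / (2m)!.
For x^16 the coefficient is 6^16/16! = 2821109907456/20922789888000 = 118098/875875.

118098/875875


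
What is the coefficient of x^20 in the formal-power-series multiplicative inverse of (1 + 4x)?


The inverse is 1/(1 + 4x). Apply the geometric identity 1/(1 - y) = sum_{k>=0} y^k with y = -4x:
1/(1 + 4x) = sum_{k>=0} (-4)^k x^k.
So the coefficient of x^20 is (-4)^20 = 1099511627776.

1099511627776


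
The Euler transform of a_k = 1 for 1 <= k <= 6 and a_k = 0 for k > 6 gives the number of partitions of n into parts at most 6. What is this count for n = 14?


Partitions of 14 into parts at most 6:
Using generating function (1-x)^(-1)(1-x^2)^(-1)...(1-x^6)^(-1),
the coefficient of x^14 = 90

90


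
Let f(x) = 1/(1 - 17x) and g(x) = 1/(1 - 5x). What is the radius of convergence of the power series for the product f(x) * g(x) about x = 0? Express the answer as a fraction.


The radius of 1/(1 - 17x) is 1/17 (nearest singularity at x = 1/17), and the radius of 1/(1 - 5x) is 1/5.
The product f(x)*g(x) = 1/((1 - 17x)(1 - 5x)) has singularities at both 1/17 and 1/5, so its radius of convergence is the distance to the nearest one:
min(1/17, 1/5) = 1/17.

1/17


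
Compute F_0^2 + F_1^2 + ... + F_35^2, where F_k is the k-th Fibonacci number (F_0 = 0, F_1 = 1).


There is a standard identity sum_{k=0}^{N} F_k^2 = F_N * F_{N+1} (proved inductively from the telescoping relation F_k^2 = F_k F_{k+1} - F_{k-1} F_k). Then
sum_{k=0}^{35} F_k^2 = F_35 F_36 - F_0 F_0.
Computing: F_35 = 9227465, F_36 = 14930352.
Sum = 9227465 * 14930352 = 137769300517680.

137769300517680


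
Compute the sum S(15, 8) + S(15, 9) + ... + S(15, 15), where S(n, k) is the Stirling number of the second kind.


By definition, S(n, k) counts partitions of an n-set into exactly k nonempty blocks.
Computing row n = 15 for k = 8..15:
S(15, k): 216627840, 67128490, 12662650, 1479478, 106470, 4550, 105, 1
Sum = 298009584.

298009584


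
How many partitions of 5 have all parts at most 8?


Using the generating function (1-x)^(-1)(1-x^2)^(-1)...(1-x^8)^(-1),
the coefficient of x^5 counts these restricted partitions.
Result = 7

7


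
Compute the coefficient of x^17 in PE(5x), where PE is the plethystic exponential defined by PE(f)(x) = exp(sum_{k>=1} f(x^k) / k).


With f(x) = 5x, the exponent is sum_{k>=1} 5 x^k / k = 5 * (-ln(1 - x)). Exponentiating:
PE(5x) = exp(-5 ln(1 - x)) = 1/(1 - x)^5.
By the negative binomial expansion, [x^n] 1/(1 - x)^5 = C(n + 4, 4).
For n = 17: C(21, 4) = 5985.

5985


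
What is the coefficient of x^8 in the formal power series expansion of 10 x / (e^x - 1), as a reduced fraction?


The exponential generating function for Bernoulli numbers is
x / (e^x - 1) = sum_{k>=0} B_k x^k / k!.
So the coefficient of x^8 in 10 x / (e^x - 1) is 10 B_8 / 8!.
Computing: B_8 = -1/30, 8! = 40320, giving
10 * -1/30 / 40320 = -1/120960.

-1/120960


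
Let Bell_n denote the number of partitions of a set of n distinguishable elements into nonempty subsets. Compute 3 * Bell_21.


Bell_21 can be computed from the Bell triangle or from Dobinski's identity Bell_n = (1/e) * sum_{k>=0} k^n / k!.
Computing Bell_21 = 474869816156751.
Then 3 * 474869816156751 = 1424609448470253.

1424609448470253


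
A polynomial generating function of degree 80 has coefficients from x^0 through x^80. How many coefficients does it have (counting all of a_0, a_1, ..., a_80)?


A polynomial of degree 80 takes the form a_0 + a_1 x + ... + a_80 x^80.
The number of coefficients is 80 + 1 = 81.

81


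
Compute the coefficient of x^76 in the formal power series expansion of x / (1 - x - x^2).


Let f(x) = sum_{k>=0} a_k x^k. Multiplying f(x) * (1 - x - x^2) = x and matching coefficients gives a_0 = 0, a_1 = 1, and a_k = a_{k-1} + a_{k-2} for k >= 2. These are the Fibonacci numbers F_k.
Iterating from F_0 = 0, F_1 = 1:
F_0=0, F_1=1, F_2=1, F_3=2, F_4=3, F_5=5, F_6=8, F_7=13, F_8=21, F_9=34, ...
F_76 = 3416454622906707.

3416454622906707


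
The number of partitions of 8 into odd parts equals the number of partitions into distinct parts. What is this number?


Computing partitions of 8 into odd parts (1, 3, 5, ...):
Using the generating function prod_{k>=0} 1/(1-x^(2k+1)),
the count is 6

6


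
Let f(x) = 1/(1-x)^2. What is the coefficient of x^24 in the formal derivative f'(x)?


Differentiate: d/dx [ 1/(1-x)^r ] = r / (1-x)^(r+1).
Here r = 2, so f'(x) = 2 / (1-x)^3.
The expansion of 1/(1-x)^(r+1) has coefficient of x^n equal to C(n+r, r).
So the coefficient of x^24 in f'(x) is
2 * C(26, 2) = 2 * 325 = 650

650


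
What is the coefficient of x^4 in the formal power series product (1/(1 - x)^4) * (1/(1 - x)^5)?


Combine the factors: (1/(1 - x)^4) * (1/(1 - x)^5) = 1/(1 - x)^9.
Then use 1/(1 - x)^r = sum_{k>=0} C(k + r - 1, r - 1) x^k with r = 9 and k = 4:
C(12, 8) = 495.

495


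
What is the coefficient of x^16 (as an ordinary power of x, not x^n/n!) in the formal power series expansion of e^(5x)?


The exponential series is e^y = sum_{k>=0} y^k / k!. Substituting y = 5x gives
e^(5x) = sum_{k>=0} 5^k x^k / k!.
So the coefficient of x^n is a^n/n! with a = 5, n = 16:
5^16 / 16! = 152587890625/20922789888000 = 1220703125/167382319104

1220703125/167382319104


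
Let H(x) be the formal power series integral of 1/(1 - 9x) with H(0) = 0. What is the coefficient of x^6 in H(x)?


1/(1 - 9x) = sum_{k>=0} 9^k x^k. Integrating termwise with H(0) = 0:
H(x) = sum_{k>=0} 9^k x^(k+1) / (k+1) = sum_{m>=1} 9^(m-1) x^m / m.
For m = 6: 9^5/6 = 59049/6 = 19683/2.

19683/2


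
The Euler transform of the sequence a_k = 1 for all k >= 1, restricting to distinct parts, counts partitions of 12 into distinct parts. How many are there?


Partitions of 12 into distinct parts can be computed via generating function.
Product (1+x)(1+x^2)(1+x^3)...
The coefficient of x^12 = 15

15


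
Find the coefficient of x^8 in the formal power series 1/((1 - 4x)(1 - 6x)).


By partial fractions or Cauchy convolution:
The coefficient equals sum_{k=0}^{8} 4^k * 6^(8-k).
= 4907776

4907776


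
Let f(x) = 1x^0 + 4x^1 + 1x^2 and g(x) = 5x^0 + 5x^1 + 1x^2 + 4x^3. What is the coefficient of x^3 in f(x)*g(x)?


Cauchy product at x^3:
1*4 + 4*1 + 1*5
= 13

13


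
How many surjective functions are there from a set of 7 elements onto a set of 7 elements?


By inclusion-exclusion on which target elements are missed, the number of surjections from an n-set onto a k-set is
surj(n, k) = sum_{j=0}^{k} (-1)^j C(k, j) (k - j)^n.
Equivalently surj(n, k) = k! * S(n, k), where S(n, k) is the Stirling number of the second kind.
For n = 7, k = 7:
S(7, 7) = 1, so
surj = 7! * 1 = 5040 * 1 = 5040.

5040


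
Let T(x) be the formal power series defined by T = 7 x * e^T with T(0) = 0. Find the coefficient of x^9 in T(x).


Apply the Lagrange inversion formula: if T = 7 x * phi(T) with phi(t) = e^t, then
[x^n] T = 7^n * (1/n) [t^(n-1)] phi(t)^n = 7^n * (1/n) [t^(n-1)] e^(n t) = 7^n * (1/n) * n^(n-1) / (n-1)! = 7^n * n^(n-1) / n!.
When c = 1 this is the Cayley count of rooted labeled trees on n vertices, divided by n!.
For n = 9: 7^9 * 9^8 / 9! = 40353607 * 43046721/362880 = 3063651608241/640.

3063651608241/640


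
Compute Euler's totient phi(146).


phi(n) counts integers in [1, n] coprime to n. Using the multiplicative formula phi(n) = n * prod_{p | n} (1 - 1/p):
146 = 2 * 73, so
phi(146) = 146 * (1 - 1/2) * (1 - 1/73) = 72.

72


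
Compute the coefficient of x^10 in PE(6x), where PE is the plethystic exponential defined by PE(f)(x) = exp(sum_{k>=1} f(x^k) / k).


With f(x) = 6x, the exponent is sum_{k>=1} 6 x^k / k = 6 * (-ln(1 - x)). Exponentiating:
PE(6x) = exp(-6 ln(1 - x)) = 1/(1 - x)^6.
By the negative binomial expansion, [x^n] 1/(1 - x)^6 = C(n + 5, 5).
For n = 10: C(15, 5) = 3003.

3003


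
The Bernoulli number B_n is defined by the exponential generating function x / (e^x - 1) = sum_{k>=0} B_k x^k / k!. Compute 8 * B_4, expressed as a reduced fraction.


Bernoulli numbers can also be computed recursively via B_0 = 1 and sum_{j=0}^{m} C(m+1, j) B_j = 0 for m >= 1. Odd-index Bernoulli numbers vanish for k >= 3.
Computing B_4 = -1/30, so 8 * B_4 = 8 * -1/30 = -4/15.

-4/15


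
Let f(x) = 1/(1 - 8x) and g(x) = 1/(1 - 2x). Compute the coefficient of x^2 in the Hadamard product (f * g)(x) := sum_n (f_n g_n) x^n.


f has coefficients f_k = 8^k and g has coefficients g_k = 2^k, so the Hadamard product has coefficient (f*g)_k = 8^k * 2^k = 16^k.
For k = 2: 16^2 = 256.

256


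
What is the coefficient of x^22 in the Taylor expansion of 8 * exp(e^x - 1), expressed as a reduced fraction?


exp(e^x - 1) = sum_{k>=0} Bell_k x^k / k!, where Bell_k is the k-th Bell number.
So the coefficient of x^22 is 8 * Bell_22 / 22!.
Computing: Bell_22 = 4506715738447323 and 22! = 1124000727777607680000, giving
8 * 4506715738447323/1124000727777607680000 = 88366975263673/2754903744552960000.

88366975263673/2754903744552960000


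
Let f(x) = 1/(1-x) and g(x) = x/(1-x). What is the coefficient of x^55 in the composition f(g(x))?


First simplify the composition: f(g(x)) = 1/(1 - x/(1-x)) = (1-x)/((1-x) - x) = (1-x)/(1-2x).
Now extract the coefficient. Write (1-x)/(1-2x) = 1/(1-2x) - x/(1-2x).
The coefficient of x^n in 1/(1-2x) is 2^n, and in x/(1-2x) is 2^(n-1) (for n >= 1).
So the coefficient of x^55 is 2^55 - 2^54 = 36028797018963968 - 18014398509481984 = 18014398509481984.

18014398509481984


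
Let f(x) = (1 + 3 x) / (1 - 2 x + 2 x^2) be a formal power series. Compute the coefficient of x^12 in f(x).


Write f(x) = sum_{k>=0} a_k x^k. Multiplying both sides by 1 - 2 x + 2 x^2 gives
(1 - 2 x + 2 x^2) sum_{k>=0} a_k x^k = 1 + 3 x.
Matching coefficients:
 x^0: a_0 = 1
 x^1: a_1 - 2 a_0 = 3  =>  a_1 = 2*1 + 3 = 5
 x^k (k >= 2): a_k = 2 a_{k-1} - 2 a_{k-2}.
Iterating: a_2 = 8, a_3 = 6, a_4 = -4, a_5 = -20, a_6 = -32, a_7 = -24, a_8 = 16, a_9 = 80, a_10 = 128, a_11 = 96, a_12 = -64.
So the coefficient of x^12 is -64.

-64


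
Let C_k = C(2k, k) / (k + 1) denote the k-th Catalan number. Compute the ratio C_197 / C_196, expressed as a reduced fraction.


Using C_k = (2k)! / (k! (k+1)!), the ratio C_{k+1}/C_k simplifies to
C_{k+1}/C_k = [(2k+2)! / ((k+1)! (k+2)!)] * [k! (k+1)! / (2k)!]
 = (2k+2)(2k+1) / ((k+1)(k+2)) = 2(2k+1) / (k+2).
For k = 196: 2(2*196 + 1) / (196 + 2) = 786/198 = 131/33.

131/33


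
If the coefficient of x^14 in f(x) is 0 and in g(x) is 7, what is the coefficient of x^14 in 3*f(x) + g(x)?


Scalar multiplication scales coefficients: 3 * 0 = 0.
Then add the g coefficient: 0 + 7
= 7

7


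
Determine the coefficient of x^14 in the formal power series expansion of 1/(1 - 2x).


The geometric series identity gives 1/(1 - c x) = sum_{k>=0} c^k x^k, so the coefficient of x^k is c^k.
Here c = 2 and k = 14.
Computing: 2^14 = 16384

16384


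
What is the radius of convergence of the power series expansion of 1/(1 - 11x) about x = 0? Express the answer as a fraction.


Expanding 1/(1 - 11x) = sum_{k>=0} 11^k x^k, the series converges when |11x| < 1, i.e., |x| < 1/11.
So the radius of convergence is 1/11 = 1/11.

1/11


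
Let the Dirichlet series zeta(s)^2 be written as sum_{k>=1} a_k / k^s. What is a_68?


The Dirichlet convolution of the constant function 1 with itself gives (1 * 1)(k) = sum_{d | k} 1 = d(k), the number of positive divisors of k.
Since zeta(s) = sum_{k>=1} 1/k^s, we have zeta(s)^2 = sum_{k>=1} d(k)/k^s, so a_k = d(k).
For k = 68: the divisors are 1, 2, 4, 17, 34, 68.
Count = 6.

6


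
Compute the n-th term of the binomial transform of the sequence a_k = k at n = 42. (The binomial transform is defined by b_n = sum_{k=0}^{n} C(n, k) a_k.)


With a_k = k, b_n = sum_{k=0}^{n} C(n, k) k. Using k * C(n, k) = n * C(n-1, k-1) gives b_n = n * sum_{k>=1} C(n-1, k-1) = n * 2^(n-1).
For n = 42: 42 * 2^41 = 42 * 2199023255552 = 92358976733184.

92358976733184


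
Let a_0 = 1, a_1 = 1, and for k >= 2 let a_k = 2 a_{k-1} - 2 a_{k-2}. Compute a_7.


Iterating the recurrence forward:
a_0 = 1
a_1 = 1
a_2 = 2*1 - 2*1 = 0
a_3 = 2*0 - 2*1 = -2
a_4 = 2*-2 - 2*0 = -4
a_5 = 2*-4 - 2*-2 = -4
a_6 = 2*-4 - 2*-4 = 0
a_7 = 2*0 - 2*-4 = 8
So a_7 = 8.

8


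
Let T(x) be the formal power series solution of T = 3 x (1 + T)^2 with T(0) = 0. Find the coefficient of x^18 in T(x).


Apply the Lagrange inversion formula: if T = 3 x * phi(T) with phi(t) = (1 + t)^2, then [x^n] T = 3^n * (1/n) [t^(n-1)] phi(t)^n = 3^n * (1/n) [t^(n-1)] (1 + t)^(2n) = 3^n * (1/n) C(2n, n-1).
Using the identity C(2n, n-1) = C(2n, n) * n / (n+1), the unscaled factor equals C(2n, n) / (n+1) = C_n, the n-th Catalan number.
For n = 18: C_18 = C(36, 18) / 19 = 9075135300/19 = 477638700.
With the 3^18 = 387420489 factor, the coefficient is 387420489 * 477638700 = 185047018719324300.

185047018719324300


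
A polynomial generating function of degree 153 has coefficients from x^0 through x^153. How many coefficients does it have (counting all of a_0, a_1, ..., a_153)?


A polynomial of degree 153 takes the form a_0 + a_1 x + ... + a_153 x^153.
The number of coefficients is 153 + 1 = 154.

154


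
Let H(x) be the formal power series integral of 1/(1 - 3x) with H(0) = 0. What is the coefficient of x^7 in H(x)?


1/(1 - 3x) = sum_{k>=0} 3^k x^k. Integrating termwise with H(0) = 0:
H(x) = sum_{k>=0} 3^k x^(k+1) / (k+1) = sum_{m>=1} 3^(m-1) x^m / m.
For m = 7: 3^6/7 = 729/7 = 729/7.

729/7


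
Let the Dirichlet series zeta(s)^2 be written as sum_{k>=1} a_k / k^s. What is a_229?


The Dirichlet convolution of the constant function 1 with itself gives (1 * 1)(k) = sum_{d | k} 1 = d(k), the number of positive divisors of k.
Since zeta(s) = sum_{k>=1} 1/k^s, we have zeta(s)^2 = sum_{k>=1} d(k)/k^s, so a_k = d(k).
For k = 229: the divisors are 1, 229.
Count = 2.

2


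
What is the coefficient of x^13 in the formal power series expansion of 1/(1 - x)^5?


The expansion 1/(1 - x)^r = sum_{k>=0} C(k + r - 1, r - 1) x^k follows from the multiset / negative-binomial theorem (or from repeated differentiation of the geometric series).
For r = 5 and k = 13:
C(17, 4) = 355687428096000 / (24 * 6227020800) = 2380.

2380


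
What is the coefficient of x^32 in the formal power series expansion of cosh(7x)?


The Maclaurin series is cosh(t) = sum_{m>=0} t^(2m) / (2m)!, so substituting t = 7x, only even powers of x are nonzero, with coefficient of x^(2m) equal to 7^(2m) / (2m)!.
For x^32 the coefficient is 7^32/32! = 1104427674243920646305299201/263130836933693530167218012160000000 = 459986536544739960976801/109592185311825710190428160000000.

459986536544739960976801/109592185311825710190428160000000


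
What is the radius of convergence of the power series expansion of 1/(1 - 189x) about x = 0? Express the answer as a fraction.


Expanding 1/(1 - 189x) = sum_{k>=0} 189^k x^k, the series converges when |189x| < 1, i.e., |x| < 1/189.
So the radius of convergence is 1/189 = 1/189.

1/189


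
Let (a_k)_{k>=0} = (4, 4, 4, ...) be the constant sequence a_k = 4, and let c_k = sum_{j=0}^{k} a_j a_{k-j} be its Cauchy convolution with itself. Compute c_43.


Since a_j = 4 for all j >= 0, the convolution sum becomes
c_k = sum_{j=0}^{k} 4 * 4 = 16 * (k + 1).
Equivalently, the generating function of (a_k) is 4/(1 - x) and its square is 16/(1 - x)^2 = sum_{k>=0} 16(k + 1) x^k.
For k = 43: 16 * 44 = 704.

704


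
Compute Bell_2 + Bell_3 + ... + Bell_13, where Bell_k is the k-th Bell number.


Recall Bell_k counts set partitions of a k-set (with Bell_0 = 1 by convention).
Bell_2 through Bell_13: 2, 5, 15, 52, 203, 877, 4140, 21147, 115975, 678570, 4213597, 27644437
Sum = 2 + 5 + 15 + 52 + 203 + 877 + 4140 + 21147 + 115975 + 678570 + 4213597 + 27644437 = 32679020.

32679020


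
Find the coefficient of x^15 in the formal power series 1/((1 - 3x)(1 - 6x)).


By partial fractions or Cauchy convolution:
The coefficient equals sum_{k=0}^{15} 3^k * 6^(15-k).
= 940355620245

940355620245


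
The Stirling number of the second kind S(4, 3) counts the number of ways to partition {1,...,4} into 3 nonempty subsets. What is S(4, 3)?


Using the explicit formula S(n,k) = (1/k!) sum_{j=0}^{k} (-1)^(k-j) C(k,j) j^n:
S(4, 3) = 6
Equivalently, S(n,k) is n! times the coefficient of x^n in the EGF (e^x - 1)^k / k!.

6


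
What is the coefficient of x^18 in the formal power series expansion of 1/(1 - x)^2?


The negative binomial / multiset identity is
1/(1 - x)^r = sum_{k>=0} C(k + r - 1, r - 1) x^k.
Here r = 2 and k = 18, so the coefficient is
C(18 + 1, 1) = C(19, 1)
= 19

19


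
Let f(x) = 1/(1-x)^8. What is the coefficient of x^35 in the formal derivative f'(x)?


Differentiate: d/dx [ 1/(1-x)^r ] = r / (1-x)^(r+1).
Here r = 8, so f'(x) = 8 / (1-x)^9.
The expansion of 1/(1-x)^(r+1) has coefficient of x^n equal to C(n+r, r).
So the coefficient of x^35 in f'(x) is
8 * C(43, 8) = 8 * 145008513 = 1160068104

1160068104


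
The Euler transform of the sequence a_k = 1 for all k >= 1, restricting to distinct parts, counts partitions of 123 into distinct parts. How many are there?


Partitions of 123 into distinct parts can be computed via generating function.
Product (1+x)(1+x^2)(1+x^3)...
The coefficient of x^123 = 2757826

2757826


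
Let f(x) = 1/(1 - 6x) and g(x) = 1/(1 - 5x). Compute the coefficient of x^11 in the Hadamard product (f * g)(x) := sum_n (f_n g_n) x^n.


f has coefficients f_k = 6^k and g has coefficients g_k = 5^k, so the Hadamard product has coefficient (f*g)_k = 6^k * 5^k = 30^k.
For k = 11: 30^11 = 17714700000000000.

17714700000000000


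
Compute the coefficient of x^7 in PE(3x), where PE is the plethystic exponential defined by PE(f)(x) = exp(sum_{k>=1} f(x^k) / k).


With f(x) = 3x, the exponent is sum_{k>=1} 3 x^k / k = 3 * (-ln(1 - x)). Exponentiating:
PE(3x) = exp(-3 ln(1 - x)) = 1/(1 - x)^3.
By the negative binomial expansion, [x^n] 1/(1 - x)^3 = C(n + 2, 2).
For n = 7: C(9, 2) = 36.

36


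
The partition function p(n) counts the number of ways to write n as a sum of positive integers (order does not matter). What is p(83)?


Using the generating function prod_{k>=1} 1/(1-x^k), we compute p(83).
By dynamic programming over parts 1 through 83:
p(83) = 23338469

23338469


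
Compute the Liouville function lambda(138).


The Liouville function is lambda(k) = (-1)^Omega(k), where Omega(k) counts the prime factors of k with multiplicity.
Factoring: 138 = 2 * 3 * 23, so Omega(138) = 3.
lambda(138) = (-1)^3 = -1.

-1


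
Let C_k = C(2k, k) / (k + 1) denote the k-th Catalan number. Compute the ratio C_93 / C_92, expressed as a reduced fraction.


Using C_k = (2k)! / (k! (k+1)!), the ratio C_{k+1}/C_k simplifies to
C_{k+1}/C_k = [(2k+2)! / ((k+1)! (k+2)!)] * [k! (k+1)! / (2k)!]
 = (2k+2)(2k+1) / ((k+1)(k+2)) = 2(2k+1) / (k+2).
For k = 92: 2(2*92 + 1) / (92 + 2) = 370/94 = 185/47.

185/47


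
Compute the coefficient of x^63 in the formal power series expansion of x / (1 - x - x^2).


Let f(x) = sum_{k>=0} a_k x^k. Multiplying f(x) * (1 - x - x^2) = x and matching coefficients gives a_0 = 0, a_1 = 1, and a_k = a_{k-1} + a_{k-2} for k >= 2. These are the Fibonacci numbers F_k.
Iterating from F_0 = 0, F_1 = 1:
F_0=0, F_1=1, F_2=1, F_3=2, F_4=3, F_5=5, F_6=8, F_7=13, F_8=21, F_9=34, ...
F_63 = 6557470319842.

6557470319842


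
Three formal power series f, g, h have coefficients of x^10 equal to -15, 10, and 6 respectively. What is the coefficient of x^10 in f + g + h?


Series addition is componentwise:
-15 + 10 + 6
= 1

1


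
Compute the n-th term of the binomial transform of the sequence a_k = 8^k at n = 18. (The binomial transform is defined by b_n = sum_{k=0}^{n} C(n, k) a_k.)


With a_k = 8^k, b_n = sum_{k=0}^{n} C(n, k) 8^k = (1 + 8)^n by the binomial theorem.
For n = 18: (1 + 8)^18 = 9^18 = 150094635296999121.

150094635296999121


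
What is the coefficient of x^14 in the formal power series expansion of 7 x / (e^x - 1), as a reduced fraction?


The exponential generating function for Bernoulli numbers is
x / (e^x - 1) = sum_{k>=0} B_k x^k / k!.
So the coefficient of x^14 in 7 x / (e^x - 1) is 7 B_14 / 14!.
Computing: B_14 = 7/6, 14! = 87178291200, giving
7 * 7/6 / 87178291200 = 1/10674892800.

1/10674892800


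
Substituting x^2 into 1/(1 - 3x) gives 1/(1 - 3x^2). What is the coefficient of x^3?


Since 1/(1 - 3x^2) only has even powers of x,
the coefficient of x^3 (odd) is 0.

0


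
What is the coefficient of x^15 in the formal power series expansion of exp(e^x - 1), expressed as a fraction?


exp(e^x - 1) is the exponential generating function for the Bell numbers Bell_k: exp(e^x - 1) = sum_{k>=0} Bell_k x^k / k!.
So the coefficient of x^15 in exp(e^x - 1) is Bell_15 / 15!.
Computing: Bell_15 = 1382958545 and 15! = 1307674368000, giving
1382958545/1307674368000 = 276591709/261534873600.

276591709/261534873600


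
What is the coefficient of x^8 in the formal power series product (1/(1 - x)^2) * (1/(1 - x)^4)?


Combine the factors: (1/(1 - x)^2) * (1/(1 - x)^4) = 1/(1 - x)^6.
Then use 1/(1 - x)^r = sum_{k>=0} C(k + r - 1, r - 1) x^k with r = 6 and k = 8:
C(13, 5) = 1287.

1287


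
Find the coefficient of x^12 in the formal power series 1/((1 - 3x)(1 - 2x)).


By partial fractions or Cauchy convolution:
The coefficient equals sum_{k=0}^{12} 3^k * 2^(12-k).
= 1586131

1586131


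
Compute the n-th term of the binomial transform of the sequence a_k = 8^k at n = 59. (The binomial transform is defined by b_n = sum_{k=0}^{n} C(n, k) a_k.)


With a_k = 8^k, b_n = sum_{k=0}^{n} C(n, k) 8^k = (1 + 8)^n by the binomial theorem.
For n = 59: (1 + 8)^59 = 9^59 = 199667811101603467823686647723289448859052847504205678489.

199667811101603467823686647723289448859052847504205678489


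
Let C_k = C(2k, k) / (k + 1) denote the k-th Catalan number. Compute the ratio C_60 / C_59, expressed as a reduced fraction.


Using C_k = (2k)! / (k! (k+1)!), the ratio C_{k+1}/C_k simplifies to
C_{k+1}/C_k = [(2k+2)! / ((k+1)! (k+2)!)] * [k! (k+1)! / (2k)!]
 = (2k+2)(2k+1) / ((k+1)(k+2)) = 2(2k+1) / (k+2).
For k = 59: 2(2*59 + 1) / (59 + 2) = 238/61 = 238/61.

238/61


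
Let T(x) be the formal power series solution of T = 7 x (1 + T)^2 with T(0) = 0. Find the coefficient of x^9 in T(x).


Apply the Lagrange inversion formula: if T = 7 x * phi(T) with phi(t) = (1 + t)^2, then [x^n] T = 7^n * (1/n) [t^(n-1)] phi(t)^n = 7^n * (1/n) [t^(n-1)] (1 + t)^(2n) = 7^n * (1/n) C(2n, n-1).
Using the identity C(2n, n-1) = C(2n, n) * n / (n+1), the unscaled factor equals C(2n, n) / (n+1) = C_n, the n-th Catalan number.
For n = 9: C_9 = C(18, 9) / 10 = 48620/10 = 4862.
With the 7^9 = 40353607 factor, the coefficient is 40353607 * 4862 = 196199237234.

196199237234


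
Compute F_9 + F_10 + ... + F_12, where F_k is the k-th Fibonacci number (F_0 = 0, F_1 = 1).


Use the identity sum_{k=0}^{N} F_k = F_{N+2} - 1 (which follows from F_{k+2} - F_{k+1} = F_k). Then
sum_{k=9}^{12} F_k = (F_{14} - 1) - (F_{10} - 1) = F_{14} - F_{10}.
Computing: F_{14} = 377, F_{10} = 55, so
Sum = 377 - 55 = 322.

322


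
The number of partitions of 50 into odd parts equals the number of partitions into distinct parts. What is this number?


Computing partitions of 50 into odd parts (1, 3, 5, ...):
Using the generating function prod_{k>=0} 1/(1-x^(2k+1)),
the count is 3658

3658
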